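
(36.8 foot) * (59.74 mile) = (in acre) 266.5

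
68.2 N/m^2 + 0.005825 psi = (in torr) 0.8128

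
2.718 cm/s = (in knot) 0.05283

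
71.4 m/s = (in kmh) 257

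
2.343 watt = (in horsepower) 0.003142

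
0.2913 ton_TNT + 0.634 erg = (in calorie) 2.913e+08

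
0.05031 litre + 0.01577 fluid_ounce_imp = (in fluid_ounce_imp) 1.786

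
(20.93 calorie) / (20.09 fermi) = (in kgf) 4.445e+14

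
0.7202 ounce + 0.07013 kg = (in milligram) 9.055e+04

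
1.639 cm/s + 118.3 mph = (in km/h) 190.4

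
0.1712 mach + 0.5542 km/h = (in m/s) 58.45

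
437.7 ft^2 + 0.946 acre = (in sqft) 4.165e+04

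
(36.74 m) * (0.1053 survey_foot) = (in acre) 0.0002914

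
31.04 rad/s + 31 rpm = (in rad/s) 34.29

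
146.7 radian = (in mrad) 1.467e+05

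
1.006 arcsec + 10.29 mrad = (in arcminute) 35.39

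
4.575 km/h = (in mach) 0.003732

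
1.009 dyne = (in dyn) 1.009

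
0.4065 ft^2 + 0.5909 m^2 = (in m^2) 0.6287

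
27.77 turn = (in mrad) 1.745e+05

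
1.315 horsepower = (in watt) 980.6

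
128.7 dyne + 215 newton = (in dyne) 2.15e+07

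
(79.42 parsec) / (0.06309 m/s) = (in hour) 1.079e+16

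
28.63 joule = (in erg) 2.863e+08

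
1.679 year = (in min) 8.825e+05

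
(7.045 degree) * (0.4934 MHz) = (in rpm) 5.793e+05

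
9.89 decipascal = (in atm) 9.761e-06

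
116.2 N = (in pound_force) 26.12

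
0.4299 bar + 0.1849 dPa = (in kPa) 42.99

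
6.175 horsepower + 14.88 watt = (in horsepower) 6.195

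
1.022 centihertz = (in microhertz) 1.022e+04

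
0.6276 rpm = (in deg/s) 3.766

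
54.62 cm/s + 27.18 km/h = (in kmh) 29.15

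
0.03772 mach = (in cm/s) 1284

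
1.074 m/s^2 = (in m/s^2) 1.074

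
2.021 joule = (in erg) 2.021e+07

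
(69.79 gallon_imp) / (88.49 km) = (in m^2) 3.585e-06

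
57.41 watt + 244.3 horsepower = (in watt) 1.822e+05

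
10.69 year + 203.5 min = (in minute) 5.619e+06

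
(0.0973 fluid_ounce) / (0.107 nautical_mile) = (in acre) 3.588e-12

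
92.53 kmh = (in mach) 0.07549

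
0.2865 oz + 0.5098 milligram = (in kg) 0.008123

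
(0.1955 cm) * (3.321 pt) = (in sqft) 2.465e-05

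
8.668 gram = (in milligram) 8668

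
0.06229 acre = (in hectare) 0.02521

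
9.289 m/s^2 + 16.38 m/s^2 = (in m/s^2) 25.67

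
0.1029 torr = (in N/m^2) 13.72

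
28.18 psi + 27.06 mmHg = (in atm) 1.953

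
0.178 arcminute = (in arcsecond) 10.68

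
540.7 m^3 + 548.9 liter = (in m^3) 541.2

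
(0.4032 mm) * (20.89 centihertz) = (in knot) 0.0001637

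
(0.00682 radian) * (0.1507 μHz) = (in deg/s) 5.889e-08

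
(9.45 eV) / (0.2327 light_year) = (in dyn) 6.877e-29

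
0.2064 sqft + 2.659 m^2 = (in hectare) 0.0002678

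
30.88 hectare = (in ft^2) 3.324e+06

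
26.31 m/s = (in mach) 0.07727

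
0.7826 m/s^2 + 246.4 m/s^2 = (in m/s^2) 247.2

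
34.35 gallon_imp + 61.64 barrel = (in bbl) 62.62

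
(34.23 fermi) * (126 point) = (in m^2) 1.522e-15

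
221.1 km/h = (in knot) 119.4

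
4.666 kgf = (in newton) 45.76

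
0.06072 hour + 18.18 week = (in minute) 1.833e+05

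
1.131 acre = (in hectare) 0.4577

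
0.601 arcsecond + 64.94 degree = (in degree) 64.94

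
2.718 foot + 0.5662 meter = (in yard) 1.525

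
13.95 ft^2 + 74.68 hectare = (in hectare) 74.68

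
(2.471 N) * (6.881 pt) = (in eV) 3.744e+16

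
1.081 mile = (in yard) 1903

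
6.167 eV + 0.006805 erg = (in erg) 0.006805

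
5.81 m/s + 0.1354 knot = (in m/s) 5.88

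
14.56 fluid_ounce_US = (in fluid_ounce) 14.56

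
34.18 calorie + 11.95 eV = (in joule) 143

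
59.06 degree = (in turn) 0.1641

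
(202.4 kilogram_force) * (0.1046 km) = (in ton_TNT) 4.962e-05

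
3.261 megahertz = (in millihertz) 3.261e+09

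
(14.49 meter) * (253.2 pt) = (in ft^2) 13.93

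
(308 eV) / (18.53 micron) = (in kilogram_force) 2.716e-13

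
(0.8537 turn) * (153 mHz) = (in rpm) 7.837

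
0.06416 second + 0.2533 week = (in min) 2553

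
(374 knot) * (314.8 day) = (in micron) 5.233e+15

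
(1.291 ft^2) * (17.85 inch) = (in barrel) 0.342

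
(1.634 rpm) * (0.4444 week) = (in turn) 7320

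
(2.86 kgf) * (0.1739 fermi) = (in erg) 4.877e-08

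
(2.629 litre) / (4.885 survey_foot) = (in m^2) 0.001766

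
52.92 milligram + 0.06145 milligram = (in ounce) 0.001869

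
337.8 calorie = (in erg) 1.413e+10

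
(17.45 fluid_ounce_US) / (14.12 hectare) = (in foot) 1.199e-08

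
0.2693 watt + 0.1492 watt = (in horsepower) 0.0005612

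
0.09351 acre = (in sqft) 4073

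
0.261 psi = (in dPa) 1.8e+04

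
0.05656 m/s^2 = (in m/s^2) 0.05656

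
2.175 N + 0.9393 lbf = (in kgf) 0.6478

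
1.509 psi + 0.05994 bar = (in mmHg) 123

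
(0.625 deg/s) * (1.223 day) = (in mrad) 1.153e+06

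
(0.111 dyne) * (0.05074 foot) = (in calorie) 4.103e-09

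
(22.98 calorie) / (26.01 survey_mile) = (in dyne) 229.7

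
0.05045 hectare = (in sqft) 5430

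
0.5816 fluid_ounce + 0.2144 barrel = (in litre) 34.1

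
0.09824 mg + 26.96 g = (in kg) 0.02696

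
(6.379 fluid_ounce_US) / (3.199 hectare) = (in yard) 6.449e-09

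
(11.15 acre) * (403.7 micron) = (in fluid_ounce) 6.16e+05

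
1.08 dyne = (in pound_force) 2.428e-06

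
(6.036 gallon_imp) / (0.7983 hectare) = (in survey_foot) 1.128e-05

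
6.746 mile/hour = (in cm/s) 301.6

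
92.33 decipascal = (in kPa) 0.009233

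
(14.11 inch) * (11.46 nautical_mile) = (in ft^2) 8.188e+04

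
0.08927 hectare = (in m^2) 892.7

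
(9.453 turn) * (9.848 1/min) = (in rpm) 93.09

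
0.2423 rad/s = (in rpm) 2.314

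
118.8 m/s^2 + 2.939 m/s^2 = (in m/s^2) 121.7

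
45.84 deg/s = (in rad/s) 0.8001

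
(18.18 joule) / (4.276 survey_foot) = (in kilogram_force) 1.422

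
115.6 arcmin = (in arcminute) 115.6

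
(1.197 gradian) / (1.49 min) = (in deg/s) 0.01205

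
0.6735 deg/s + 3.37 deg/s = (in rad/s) 0.07057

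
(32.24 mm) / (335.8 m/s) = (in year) 3.044e-12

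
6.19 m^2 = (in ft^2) 66.63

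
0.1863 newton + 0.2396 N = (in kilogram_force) 0.04343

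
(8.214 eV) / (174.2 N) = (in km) 7.555e-24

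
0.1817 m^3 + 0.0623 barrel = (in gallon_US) 50.62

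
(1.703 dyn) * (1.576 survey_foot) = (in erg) 81.81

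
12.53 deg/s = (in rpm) 2.088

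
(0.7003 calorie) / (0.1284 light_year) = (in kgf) 2.46e-16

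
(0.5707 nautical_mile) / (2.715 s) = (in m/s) 389.3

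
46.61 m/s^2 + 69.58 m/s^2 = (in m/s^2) 116.2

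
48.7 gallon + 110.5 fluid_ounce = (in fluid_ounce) 6344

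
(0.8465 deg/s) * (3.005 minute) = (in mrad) 2664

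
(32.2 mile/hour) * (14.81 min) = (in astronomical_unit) 8.55e-08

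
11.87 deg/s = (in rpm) 1.978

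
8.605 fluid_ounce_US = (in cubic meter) 0.0002545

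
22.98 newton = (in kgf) 2.343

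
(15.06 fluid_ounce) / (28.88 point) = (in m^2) 0.04371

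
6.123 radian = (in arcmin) 2.105e+04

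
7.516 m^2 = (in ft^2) 80.9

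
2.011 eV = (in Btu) 3.054e-22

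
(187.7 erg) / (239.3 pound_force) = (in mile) 1.096e-11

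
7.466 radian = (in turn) 1.188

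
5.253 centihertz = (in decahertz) 0.005253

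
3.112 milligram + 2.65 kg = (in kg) 2.65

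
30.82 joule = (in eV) 1.924e+20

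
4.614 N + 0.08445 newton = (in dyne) 4.698e+05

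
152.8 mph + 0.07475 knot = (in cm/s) 6835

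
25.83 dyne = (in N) 0.0002583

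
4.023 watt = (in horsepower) 0.005395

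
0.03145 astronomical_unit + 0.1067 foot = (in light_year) 4.973e-07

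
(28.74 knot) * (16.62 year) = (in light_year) 8.191e-07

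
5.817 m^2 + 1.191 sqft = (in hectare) 0.0005928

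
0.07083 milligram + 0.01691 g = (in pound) 3.744e-05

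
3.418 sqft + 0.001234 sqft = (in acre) 7.849e-05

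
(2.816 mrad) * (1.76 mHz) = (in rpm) 4.733e-05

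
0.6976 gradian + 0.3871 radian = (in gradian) 25.34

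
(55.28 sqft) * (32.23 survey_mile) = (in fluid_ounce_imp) 9.375e+09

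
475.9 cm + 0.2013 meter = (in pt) 1.406e+04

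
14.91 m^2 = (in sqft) 160.5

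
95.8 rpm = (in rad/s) 10.03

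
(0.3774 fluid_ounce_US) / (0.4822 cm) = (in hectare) 2.315e-07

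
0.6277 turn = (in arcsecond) 8.135e+05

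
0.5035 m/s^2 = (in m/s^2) 0.5035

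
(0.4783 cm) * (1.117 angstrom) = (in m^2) 5.343e-13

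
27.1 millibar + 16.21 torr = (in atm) 0.04807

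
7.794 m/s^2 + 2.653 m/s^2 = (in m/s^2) 10.45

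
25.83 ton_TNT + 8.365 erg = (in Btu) 1.024e+08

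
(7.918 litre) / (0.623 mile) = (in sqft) 8.501e-05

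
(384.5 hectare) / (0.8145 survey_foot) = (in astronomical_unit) 0.0001035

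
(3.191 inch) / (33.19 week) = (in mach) 1.186e-11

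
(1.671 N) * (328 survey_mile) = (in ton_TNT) 0.0002108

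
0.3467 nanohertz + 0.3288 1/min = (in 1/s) 0.00548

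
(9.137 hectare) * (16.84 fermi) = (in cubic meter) 1.539e-09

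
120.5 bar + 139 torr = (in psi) 1750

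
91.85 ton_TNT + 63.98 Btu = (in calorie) 9.185e+10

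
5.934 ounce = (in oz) 5.934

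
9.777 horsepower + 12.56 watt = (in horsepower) 9.794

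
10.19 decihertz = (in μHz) 1.019e+06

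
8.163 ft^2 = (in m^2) 0.7584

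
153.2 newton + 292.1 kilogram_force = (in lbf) 678.4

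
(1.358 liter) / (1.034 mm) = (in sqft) 14.14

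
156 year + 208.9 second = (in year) 156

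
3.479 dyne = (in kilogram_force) 3.548e-06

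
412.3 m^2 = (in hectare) 0.04123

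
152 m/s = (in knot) 295.5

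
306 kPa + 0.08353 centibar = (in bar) 3.061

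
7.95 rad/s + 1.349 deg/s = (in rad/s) 7.974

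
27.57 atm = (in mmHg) 2.095e+04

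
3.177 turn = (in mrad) 1.996e+04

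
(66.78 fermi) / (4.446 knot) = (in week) 4.828e-20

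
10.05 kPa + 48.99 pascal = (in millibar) 101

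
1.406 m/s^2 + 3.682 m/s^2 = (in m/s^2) 5.088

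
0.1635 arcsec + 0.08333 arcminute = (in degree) 0.001434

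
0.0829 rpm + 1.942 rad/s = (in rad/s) 1.951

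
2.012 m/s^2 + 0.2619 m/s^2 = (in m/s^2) 2.274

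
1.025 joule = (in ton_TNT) 2.45e-10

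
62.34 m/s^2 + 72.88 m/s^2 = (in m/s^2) 135.2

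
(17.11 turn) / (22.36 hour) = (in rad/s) 0.001336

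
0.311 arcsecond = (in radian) 1.508e-06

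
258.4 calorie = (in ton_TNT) 2.584e-07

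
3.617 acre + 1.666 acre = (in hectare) 2.138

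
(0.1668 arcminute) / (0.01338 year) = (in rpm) 1.098e-09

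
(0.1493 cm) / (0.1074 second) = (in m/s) 0.0139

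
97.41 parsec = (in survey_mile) 1.868e+15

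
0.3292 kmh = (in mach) 0.0002686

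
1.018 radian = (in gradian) 64.81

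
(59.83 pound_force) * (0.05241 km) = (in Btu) 13.22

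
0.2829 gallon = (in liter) 1.071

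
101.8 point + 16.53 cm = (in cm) 20.12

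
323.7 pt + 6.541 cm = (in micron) 1.796e+05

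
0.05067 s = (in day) 5.865e-07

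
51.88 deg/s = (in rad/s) 0.9055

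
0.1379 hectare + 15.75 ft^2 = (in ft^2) 1.486e+04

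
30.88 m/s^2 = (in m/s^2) 30.88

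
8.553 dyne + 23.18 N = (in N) 23.18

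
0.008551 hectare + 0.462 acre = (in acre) 0.4831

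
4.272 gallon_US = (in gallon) 4.272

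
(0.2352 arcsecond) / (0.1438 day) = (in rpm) 8.764e-10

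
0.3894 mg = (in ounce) 1.374e-05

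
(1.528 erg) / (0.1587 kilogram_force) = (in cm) 9.818e-06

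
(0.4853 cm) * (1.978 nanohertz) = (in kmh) 3.456e-11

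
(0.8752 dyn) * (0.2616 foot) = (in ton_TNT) 1.668e-16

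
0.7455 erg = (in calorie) 1.782e-08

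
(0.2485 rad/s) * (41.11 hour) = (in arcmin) 1.264e+08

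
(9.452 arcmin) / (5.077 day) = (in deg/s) 3.591e-07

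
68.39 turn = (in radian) 429.7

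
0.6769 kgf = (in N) 6.638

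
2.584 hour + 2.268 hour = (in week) 0.02888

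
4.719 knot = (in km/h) 8.74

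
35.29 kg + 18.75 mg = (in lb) 77.8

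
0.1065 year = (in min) 5.598e+04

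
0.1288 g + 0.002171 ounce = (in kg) 0.0001903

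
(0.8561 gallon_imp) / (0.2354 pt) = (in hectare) 0.004687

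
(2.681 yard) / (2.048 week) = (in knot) 3.847e-06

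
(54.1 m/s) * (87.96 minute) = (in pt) 8.093e+08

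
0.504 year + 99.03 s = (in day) 184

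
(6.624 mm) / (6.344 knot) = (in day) 2.349e-08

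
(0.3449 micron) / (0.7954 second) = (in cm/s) 4.336e-05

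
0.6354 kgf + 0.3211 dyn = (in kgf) 0.6354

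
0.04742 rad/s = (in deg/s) 2.717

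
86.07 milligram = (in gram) 0.08607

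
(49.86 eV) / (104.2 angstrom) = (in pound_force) 1.723e-10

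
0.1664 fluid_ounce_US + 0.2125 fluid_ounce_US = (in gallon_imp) 0.002465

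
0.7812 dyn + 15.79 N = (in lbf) 3.55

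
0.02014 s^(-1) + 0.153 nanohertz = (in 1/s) 0.02014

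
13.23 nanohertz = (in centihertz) 1.323e-06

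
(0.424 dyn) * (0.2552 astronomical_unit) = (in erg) 1.619e+12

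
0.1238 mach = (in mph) 94.3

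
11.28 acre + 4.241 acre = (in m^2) 6.281e+04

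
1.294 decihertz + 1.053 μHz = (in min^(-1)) 7.764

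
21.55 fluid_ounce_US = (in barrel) 0.004009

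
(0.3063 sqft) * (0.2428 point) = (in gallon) 0.0006439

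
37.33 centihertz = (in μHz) 3.733e+05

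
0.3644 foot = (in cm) 11.11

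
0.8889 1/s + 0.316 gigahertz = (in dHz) 3.16e+09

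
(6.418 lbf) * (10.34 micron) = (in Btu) 2.798e-07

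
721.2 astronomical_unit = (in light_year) 0.0114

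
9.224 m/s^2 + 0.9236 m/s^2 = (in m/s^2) 10.15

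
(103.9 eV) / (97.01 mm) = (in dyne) 1.716e-11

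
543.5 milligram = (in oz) 0.01917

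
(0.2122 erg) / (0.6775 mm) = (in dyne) 3.132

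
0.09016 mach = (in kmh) 110.5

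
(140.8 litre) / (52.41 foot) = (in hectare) 8.814e-07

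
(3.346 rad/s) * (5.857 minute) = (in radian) 1176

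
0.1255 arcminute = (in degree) 0.002092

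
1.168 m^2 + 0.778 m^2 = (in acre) 0.0004809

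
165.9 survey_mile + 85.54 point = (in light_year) 2.822e-11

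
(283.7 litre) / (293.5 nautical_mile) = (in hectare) 5.219e-11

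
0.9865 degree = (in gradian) 1.096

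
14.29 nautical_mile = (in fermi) 2.647e+19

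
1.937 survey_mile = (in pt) 8.836e+06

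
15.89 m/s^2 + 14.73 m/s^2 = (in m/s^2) 30.62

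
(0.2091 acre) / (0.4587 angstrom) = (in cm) 1.845e+15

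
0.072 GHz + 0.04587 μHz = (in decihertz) 7.2e+08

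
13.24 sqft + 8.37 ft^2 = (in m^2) 2.008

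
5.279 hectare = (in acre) 13.04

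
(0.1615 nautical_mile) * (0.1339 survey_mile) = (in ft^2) 6.938e+05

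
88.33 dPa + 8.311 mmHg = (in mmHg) 8.377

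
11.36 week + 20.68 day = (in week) 14.31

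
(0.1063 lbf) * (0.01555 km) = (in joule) 7.353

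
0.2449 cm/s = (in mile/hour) 0.005478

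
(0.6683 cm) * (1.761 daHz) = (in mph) 0.2633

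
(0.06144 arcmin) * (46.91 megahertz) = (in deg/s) 4.804e+04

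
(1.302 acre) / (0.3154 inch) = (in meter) 6.577e+05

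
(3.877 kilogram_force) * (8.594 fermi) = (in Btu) 3.097e-16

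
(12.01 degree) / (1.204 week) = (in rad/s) 2.879e-07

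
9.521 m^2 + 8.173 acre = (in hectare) 3.308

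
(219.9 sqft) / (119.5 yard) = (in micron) 1.87e+05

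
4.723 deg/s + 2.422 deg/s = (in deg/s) 7.145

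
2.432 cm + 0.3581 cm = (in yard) 0.03051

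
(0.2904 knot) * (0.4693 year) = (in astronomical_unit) 1.478e-05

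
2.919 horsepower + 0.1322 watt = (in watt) 2177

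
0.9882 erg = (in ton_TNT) 2.362e-17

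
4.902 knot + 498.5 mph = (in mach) 0.6619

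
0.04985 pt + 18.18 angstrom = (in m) 1.759e-05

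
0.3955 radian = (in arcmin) 1360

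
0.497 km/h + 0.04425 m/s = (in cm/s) 18.23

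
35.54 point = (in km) 1.254e-05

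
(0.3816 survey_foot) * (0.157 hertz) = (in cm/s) 1.826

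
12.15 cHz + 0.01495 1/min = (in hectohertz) 0.001217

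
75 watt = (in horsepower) 0.1006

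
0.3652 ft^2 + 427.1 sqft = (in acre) 0.009813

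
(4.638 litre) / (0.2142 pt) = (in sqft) 660.7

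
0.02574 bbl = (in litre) 4.092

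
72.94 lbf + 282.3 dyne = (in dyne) 3.245e+07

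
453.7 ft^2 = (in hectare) 0.004215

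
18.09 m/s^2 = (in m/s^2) 18.09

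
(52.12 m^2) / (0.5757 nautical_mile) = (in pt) 138.6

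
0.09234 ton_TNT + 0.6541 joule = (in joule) 3.864e+08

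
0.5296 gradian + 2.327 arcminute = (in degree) 0.5154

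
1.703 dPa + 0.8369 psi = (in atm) 0.05695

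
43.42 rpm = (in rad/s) 4.547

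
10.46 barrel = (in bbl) 10.46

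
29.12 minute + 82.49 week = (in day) 577.5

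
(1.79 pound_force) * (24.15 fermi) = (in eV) 1.2e+06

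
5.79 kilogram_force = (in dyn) 5.678e+06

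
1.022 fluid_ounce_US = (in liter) 0.03022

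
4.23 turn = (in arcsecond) 5.482e+06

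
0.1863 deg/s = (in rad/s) 0.003252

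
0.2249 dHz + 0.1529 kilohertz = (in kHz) 0.1529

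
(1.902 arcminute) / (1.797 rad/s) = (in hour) 8.552e-08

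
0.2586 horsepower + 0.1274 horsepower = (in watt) 287.8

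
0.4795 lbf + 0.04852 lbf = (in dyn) 2.349e+05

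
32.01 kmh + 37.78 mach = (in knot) 2.502e+04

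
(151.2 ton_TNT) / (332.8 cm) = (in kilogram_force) 1.938e+10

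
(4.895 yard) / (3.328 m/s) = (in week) 2.224e-06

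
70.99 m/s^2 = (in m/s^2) 70.99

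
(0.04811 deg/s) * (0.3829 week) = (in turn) 30.95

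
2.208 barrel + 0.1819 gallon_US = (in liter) 351.7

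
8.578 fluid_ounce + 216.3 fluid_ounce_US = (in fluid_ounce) 224.9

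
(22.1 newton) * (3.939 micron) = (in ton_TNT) 2.081e-14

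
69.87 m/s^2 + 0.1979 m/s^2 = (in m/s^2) 70.07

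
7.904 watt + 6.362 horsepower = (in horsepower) 6.373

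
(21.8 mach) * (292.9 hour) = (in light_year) 8.273e-07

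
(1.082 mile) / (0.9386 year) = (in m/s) 5.883e-05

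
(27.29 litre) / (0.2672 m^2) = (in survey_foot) 0.3351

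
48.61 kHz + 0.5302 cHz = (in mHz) 4.861e+07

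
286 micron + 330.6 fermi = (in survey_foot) 0.0009383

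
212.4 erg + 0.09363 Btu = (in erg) 9.878e+08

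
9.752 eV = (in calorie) 3.734e-19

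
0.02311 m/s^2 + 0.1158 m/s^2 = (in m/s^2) 0.1389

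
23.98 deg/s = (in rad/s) 0.4185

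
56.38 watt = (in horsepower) 0.07561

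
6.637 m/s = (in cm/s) 663.7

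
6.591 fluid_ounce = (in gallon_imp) 0.04288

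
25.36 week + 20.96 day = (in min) 2.858e+05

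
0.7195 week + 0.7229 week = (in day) 10.1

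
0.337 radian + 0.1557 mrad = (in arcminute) 1159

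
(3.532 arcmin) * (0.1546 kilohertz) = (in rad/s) 0.1588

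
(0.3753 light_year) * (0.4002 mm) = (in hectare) 1.421e+08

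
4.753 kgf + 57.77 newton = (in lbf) 23.47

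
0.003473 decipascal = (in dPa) 0.003473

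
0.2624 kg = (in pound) 0.5785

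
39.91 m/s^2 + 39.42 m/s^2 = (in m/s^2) 79.33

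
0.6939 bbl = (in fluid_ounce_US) 3730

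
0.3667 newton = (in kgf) 0.03739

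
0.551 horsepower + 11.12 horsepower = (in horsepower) 11.67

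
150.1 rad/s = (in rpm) 1433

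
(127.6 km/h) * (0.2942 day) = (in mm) 9.01e+08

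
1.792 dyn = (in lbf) 4.029e-06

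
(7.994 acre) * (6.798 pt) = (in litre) 7.758e+04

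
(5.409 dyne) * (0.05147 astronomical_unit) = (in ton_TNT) 9.954e-05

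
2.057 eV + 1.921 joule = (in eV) 1.199e+19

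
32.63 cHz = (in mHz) 326.3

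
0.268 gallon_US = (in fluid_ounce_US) 34.3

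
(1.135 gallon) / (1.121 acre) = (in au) 6.331e-18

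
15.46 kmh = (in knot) 8.348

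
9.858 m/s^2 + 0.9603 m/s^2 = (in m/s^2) 10.82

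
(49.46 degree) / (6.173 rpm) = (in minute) 0.02226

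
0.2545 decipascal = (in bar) 2.545e-07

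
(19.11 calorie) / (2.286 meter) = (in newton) 34.98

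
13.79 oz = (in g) 390.9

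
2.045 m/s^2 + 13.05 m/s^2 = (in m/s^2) 15.1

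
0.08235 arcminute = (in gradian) 0.001525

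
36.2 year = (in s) 1.142e+09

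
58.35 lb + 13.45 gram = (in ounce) 934.1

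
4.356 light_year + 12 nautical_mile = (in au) 2.755e+05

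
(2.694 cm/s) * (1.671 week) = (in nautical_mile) 14.7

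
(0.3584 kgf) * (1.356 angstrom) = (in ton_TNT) 1.139e-19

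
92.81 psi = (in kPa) 639.9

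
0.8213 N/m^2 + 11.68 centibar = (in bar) 0.1168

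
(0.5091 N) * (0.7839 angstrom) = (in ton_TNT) 9.538e-21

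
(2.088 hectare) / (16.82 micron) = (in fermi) 1.241e+24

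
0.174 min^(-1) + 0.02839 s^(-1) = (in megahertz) 3.129e-08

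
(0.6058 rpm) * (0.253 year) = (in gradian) 3.222e+07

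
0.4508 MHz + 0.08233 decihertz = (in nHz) 4.508e+14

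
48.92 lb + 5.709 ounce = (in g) 2.235e+04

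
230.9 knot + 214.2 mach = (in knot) 1.42e+05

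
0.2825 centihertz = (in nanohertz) 2.825e+06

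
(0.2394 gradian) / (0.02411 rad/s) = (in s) 0.156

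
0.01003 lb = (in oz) 0.1605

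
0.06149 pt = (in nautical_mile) 1.171e-08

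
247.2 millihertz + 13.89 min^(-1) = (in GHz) 4.787e-10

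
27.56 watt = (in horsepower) 0.03696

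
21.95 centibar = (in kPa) 21.95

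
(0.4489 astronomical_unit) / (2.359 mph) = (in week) 1.053e+05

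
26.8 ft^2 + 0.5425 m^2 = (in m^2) 3.032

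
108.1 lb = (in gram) 4.903e+04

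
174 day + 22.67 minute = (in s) 1.503e+07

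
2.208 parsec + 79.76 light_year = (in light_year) 86.96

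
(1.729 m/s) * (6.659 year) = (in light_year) 3.838e-08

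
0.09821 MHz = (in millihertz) 9.821e+07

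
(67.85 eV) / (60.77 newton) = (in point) 5.071e-16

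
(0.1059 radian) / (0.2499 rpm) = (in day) 4.684e-05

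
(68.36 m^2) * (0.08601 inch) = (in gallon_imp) 32.85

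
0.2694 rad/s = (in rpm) 2.573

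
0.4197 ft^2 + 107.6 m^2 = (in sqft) 1159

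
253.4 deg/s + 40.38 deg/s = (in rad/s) 5.127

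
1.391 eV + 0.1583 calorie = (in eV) 4.134e+18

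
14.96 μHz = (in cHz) 0.001496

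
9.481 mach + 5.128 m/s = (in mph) 7233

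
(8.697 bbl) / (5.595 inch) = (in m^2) 9.73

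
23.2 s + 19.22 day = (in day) 19.22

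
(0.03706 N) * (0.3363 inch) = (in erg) 3166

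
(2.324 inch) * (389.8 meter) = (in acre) 0.005686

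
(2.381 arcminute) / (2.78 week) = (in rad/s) 4.119e-10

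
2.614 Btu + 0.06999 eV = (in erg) 2.758e+10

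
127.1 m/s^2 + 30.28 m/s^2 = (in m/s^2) 157.4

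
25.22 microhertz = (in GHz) 2.522e-14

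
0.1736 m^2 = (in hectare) 1.736e-05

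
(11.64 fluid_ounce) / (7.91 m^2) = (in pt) 0.1234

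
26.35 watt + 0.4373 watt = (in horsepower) 0.03592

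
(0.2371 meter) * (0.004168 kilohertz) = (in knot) 1.921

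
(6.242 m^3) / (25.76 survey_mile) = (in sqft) 0.001621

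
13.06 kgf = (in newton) 128.1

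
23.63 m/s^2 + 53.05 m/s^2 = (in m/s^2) 76.68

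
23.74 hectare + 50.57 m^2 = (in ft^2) 2.556e+06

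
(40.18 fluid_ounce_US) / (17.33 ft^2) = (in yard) 0.0008071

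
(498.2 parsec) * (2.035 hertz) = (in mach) 9.188e+16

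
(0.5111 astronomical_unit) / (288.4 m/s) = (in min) 4.419e+06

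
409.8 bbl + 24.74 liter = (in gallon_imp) 1.434e+04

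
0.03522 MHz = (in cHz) 3.522e+06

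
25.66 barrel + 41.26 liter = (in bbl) 25.92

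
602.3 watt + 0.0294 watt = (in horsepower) 0.8077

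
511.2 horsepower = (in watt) 3.812e+05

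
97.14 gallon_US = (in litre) 367.7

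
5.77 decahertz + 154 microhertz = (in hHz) 0.577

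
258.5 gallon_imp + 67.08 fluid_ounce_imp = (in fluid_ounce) 3.98e+04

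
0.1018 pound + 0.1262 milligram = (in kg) 0.04618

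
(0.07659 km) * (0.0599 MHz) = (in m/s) 4.588e+06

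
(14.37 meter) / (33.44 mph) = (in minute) 0.01602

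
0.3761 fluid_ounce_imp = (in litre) 0.01069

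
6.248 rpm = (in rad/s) 0.6543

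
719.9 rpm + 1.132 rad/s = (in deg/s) 4384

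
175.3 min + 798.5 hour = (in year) 0.09149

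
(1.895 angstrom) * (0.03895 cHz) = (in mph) 1.651e-13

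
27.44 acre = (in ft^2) 1.195e+06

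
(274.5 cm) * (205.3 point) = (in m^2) 0.1988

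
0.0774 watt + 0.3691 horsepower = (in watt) 275.3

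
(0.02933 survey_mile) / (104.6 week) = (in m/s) 7.461e-07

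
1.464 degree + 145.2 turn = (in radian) 912.3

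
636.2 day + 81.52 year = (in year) 83.26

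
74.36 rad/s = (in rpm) 710.1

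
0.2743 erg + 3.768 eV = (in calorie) 6.556e-09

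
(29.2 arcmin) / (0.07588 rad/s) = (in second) 0.1119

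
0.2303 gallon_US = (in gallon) 0.2303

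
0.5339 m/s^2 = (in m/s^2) 0.5339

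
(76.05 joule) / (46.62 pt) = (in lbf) 1040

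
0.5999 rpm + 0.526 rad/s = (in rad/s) 0.5888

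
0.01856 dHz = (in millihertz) 1.856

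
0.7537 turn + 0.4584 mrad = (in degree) 271.4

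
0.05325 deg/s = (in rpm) 0.008875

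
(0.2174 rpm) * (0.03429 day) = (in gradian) 4294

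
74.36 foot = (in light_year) 2.396e-15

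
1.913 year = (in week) 99.75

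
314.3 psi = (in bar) 21.67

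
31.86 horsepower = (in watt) 2.376e+04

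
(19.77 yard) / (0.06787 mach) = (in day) 9.054e-06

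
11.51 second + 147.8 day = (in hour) 3547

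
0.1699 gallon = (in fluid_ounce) 21.75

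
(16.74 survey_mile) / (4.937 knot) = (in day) 0.1228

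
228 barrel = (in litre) 3.625e+04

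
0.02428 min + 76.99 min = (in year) 0.0001465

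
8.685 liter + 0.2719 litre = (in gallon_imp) 1.97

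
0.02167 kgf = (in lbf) 0.04777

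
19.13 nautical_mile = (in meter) 3.543e+04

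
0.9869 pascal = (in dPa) 9.869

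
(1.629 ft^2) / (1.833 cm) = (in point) 2.34e+04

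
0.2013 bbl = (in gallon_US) 8.455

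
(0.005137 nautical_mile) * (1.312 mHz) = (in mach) 3.666e-05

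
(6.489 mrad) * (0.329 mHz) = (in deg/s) 0.0001223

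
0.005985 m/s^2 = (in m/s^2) 0.005985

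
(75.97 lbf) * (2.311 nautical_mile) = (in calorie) 3.457e+05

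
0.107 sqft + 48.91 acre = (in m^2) 1.979e+05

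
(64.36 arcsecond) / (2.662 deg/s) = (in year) 2.13e-10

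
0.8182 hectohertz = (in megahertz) 8.182e-05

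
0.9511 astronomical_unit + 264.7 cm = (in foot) 4.668e+11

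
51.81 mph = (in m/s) 23.16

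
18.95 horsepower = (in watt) 1.413e+04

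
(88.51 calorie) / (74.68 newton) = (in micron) 4.959e+06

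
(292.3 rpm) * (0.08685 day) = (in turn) 3.656e+04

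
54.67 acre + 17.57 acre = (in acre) 72.24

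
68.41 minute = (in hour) 1.14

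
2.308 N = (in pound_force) 0.5189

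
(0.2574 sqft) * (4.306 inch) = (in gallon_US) 0.6909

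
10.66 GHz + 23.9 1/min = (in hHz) 1.066e+08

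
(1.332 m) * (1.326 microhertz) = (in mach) 5.187e-09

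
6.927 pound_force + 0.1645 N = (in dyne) 3.098e+06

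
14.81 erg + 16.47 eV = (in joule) 1.481e-06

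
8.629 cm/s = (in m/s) 0.08629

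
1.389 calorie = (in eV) 3.627e+19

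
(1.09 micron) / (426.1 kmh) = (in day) 1.066e-13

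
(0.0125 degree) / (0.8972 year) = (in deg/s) 4.418e-10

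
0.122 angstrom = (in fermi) 1.22e+04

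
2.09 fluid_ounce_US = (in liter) 0.06181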